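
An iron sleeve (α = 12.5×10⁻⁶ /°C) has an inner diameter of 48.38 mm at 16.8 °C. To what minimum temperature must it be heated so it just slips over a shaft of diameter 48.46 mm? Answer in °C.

Required Δd = 48.46 − 48.38 = 0.08 mm
Δd = αd₀ΔT ⇒ ΔT = Δd/(αd₀) = 0.08 / (12.5×10⁻⁶ × 48.38) = 132.29 K
T_min = 16.8 + 132.29 = 149.09 °C

T = 149 °C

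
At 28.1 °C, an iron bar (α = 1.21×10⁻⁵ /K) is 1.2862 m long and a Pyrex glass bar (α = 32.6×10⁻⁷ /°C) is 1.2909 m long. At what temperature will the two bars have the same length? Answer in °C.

Equal length when α₁L₁ΔT − α₂L₂ΔT = L₂ − L₁ = 4.70×10⁻³ m
α₁L₁ = 1.556302×10⁻⁵, α₂L₂ = 4.208334×10⁻⁶ → Δ(αL) = 1.1354686×10⁻⁵ m/K
ΔT = 4.70×10⁻³ / 1.1354686×10⁻⁵ = 413.926 K, so T = 28.1 + 413.926 = 442.026 °C

T = 442.0 °C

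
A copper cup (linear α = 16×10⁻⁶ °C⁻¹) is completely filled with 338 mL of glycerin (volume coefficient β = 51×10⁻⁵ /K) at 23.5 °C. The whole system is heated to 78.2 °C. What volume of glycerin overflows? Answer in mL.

8.54 mL

The cup also expands: β_container ≈ 3α = 4.8×10⁻⁵ /K
Net overflow = V₀(β_liq − 3α_cont)ΔT
β − 3α = 5.10×10⁻⁴ − 4.8×10⁻⁵ = 4.62×10⁻⁴ /K; ΔT = 54.7 K
ΔV = 338 × 4.62×10⁻⁴ × 54.7 = 8.54 mL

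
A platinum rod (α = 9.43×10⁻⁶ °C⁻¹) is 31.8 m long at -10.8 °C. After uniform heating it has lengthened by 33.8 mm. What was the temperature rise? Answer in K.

ΔL = αL₀ΔT ⇒ ΔT = ΔL / (αL₀)
ΔT = 33.8×10⁻³ m / (9.43×10⁻⁶ × 31.8 m) = 112.71 K

ΔT = 113 K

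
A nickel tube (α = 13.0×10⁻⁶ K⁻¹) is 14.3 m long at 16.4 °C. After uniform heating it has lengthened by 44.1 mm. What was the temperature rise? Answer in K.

ΔT = 237 K

ΔL = αL₀ΔT ⇒ ΔT = ΔL / (αL₀)
ΔT = 44.1×10⁻³ m / (13.0×10⁻⁶ × 14.3 m) = 237.22 K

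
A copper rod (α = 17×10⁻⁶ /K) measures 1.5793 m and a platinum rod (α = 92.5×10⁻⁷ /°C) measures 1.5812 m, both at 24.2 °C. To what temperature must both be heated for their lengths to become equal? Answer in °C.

T = 179.7 °C

Equal length when α₁L₁ΔT − α₂L₂ΔT = L₂ − L₁ = 1.90×10⁻³ m
α₁L₁ = 2.68481×10⁻⁵, α₂L₂ = 1.46261×10⁻⁵ → Δ(αL) = 1.2222×10⁻⁵ m/K
ΔT = 1.90×10⁻³ / 1.2222×10⁻⁵ = 155.457 K, so T = 24.2 + 155.457 = 179.657 °C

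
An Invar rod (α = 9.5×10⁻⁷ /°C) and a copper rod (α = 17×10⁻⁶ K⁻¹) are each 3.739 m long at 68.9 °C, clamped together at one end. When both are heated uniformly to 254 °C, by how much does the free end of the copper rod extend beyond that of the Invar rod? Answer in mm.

ΔT = 185.1 K
Invar: ΔL = 9.5×10⁻⁷ × 3.739 m × 185.1 = 6.5748×10⁻⁴ m = 0.65748 mm
copper: ΔL = 17×10⁻⁶ × 3.739 m × 185.1 = 1.1766×10⁻² m = 11.766 mm
difference = 11.766 − 0.65748 = 11.10852 mm

11.1 mm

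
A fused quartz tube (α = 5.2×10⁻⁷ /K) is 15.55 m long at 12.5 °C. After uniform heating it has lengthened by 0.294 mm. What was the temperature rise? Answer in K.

ΔL = αL₀ΔT ⇒ ΔT = ΔL / (αL₀)
ΔT = 0.294×10⁻³ m / (5.2×10⁻⁷ × 15.55 m) = 36.359 K

ΔT = 36.4 K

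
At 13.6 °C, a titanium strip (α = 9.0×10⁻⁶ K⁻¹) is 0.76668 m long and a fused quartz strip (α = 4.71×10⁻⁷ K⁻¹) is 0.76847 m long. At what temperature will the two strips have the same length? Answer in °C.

T = 287.4 °C

L₁(1 + α₁ΔT) = L₂(1 + α₂ΔT) ⇒ ΔT = (L₂ − L₁)/(α₁L₁ − α₂L₂)
L₂ − L₁ = 0.76847 − 0.76668 = 1.79×10⁻³ m
α₁L₁ − α₂L₂ = 9.0×10⁻⁶×0.76668 − 4.71×10⁻⁷×0.76847 = 6.53817063×10⁻⁶ m/K
ΔT = 1.79×10⁻³ / 6.53817063×10⁻⁶ = 273.777 K
T = 13.6 + 273.777 = 287.377 °C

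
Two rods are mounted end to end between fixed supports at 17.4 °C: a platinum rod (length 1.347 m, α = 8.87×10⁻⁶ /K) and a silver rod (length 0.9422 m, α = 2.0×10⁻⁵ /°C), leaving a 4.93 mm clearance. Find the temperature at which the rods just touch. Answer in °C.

T = 178 °C

α₁L₁ = 1.194789×10⁻⁵ m/K, α₂L₂ = 1.8844×10⁻⁵ m/K → total 3.079189×10⁻⁵ m/K
ΔT = g/(α₁L₁+α₂L₂) = 4.93×10⁻³ / 3.079189×10⁻⁵ = 160.11 K
T = 17.4 + 160.11 = 177.51 °C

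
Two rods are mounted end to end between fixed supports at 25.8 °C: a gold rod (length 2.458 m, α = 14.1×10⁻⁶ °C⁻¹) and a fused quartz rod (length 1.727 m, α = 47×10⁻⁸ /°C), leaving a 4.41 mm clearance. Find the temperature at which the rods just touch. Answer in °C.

α₁L₁ = 3.46578×10⁻⁵ m/K, α₂L₂ = 8.1169×10⁻⁷ m/K → total 3.546949×10⁻⁵ m/K
ΔT = g/(α₁L₁+α₂L₂) = 4.41×10⁻³ / 3.546949×10⁻⁵ = 124.33 K
T = 25.8 + 124.33 = 150.13 °C

T = 150 °C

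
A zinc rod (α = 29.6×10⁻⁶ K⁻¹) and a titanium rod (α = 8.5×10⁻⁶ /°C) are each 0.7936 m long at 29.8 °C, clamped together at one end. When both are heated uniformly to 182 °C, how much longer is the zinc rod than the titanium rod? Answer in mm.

2.55 mm

ΔT = 152.2 K
zinc: ΔL = 29.6×10⁻⁶ × 0.7936 m × 152.2 = 3.5753×10⁻³ m = 3.5753 mm
titanium: ΔL = 8.5×10⁻⁶ × 0.7936 m × 152.2 = 1.0267×10⁻³ m = 1.0267 mm
difference = 3.5753 − 1.0267 = 2.5486 mm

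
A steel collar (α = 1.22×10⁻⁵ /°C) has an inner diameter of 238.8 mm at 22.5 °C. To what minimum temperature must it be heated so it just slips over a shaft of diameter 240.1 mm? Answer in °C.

Required Δd = 240.1 − 238.8 = 1.3 mm
Δd = αd₀ΔT ⇒ ΔT = Δd/(αd₀) = 1.3 / (1.22×10⁻⁵ × 238.8) = 446.22 K
T_min = 22.5 + 446.22 = 468.72 °C

T = 469 °C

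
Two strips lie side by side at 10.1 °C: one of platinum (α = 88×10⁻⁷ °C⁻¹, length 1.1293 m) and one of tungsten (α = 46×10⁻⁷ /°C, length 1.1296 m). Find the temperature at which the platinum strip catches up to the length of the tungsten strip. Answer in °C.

L₁(1 + α₁ΔT) = L₂(1 + α₂ΔT) ⇒ ΔT = (L₂ − L₁)/(α₁L₁ − α₂L₂)
L₂ − L₁ = 1.1296 − 1.1293 = 3.00×10⁻⁴ m
α₁L₁ − α₂L₂ = 88×10⁻⁷×1.1293 − 46×10⁻⁷×1.1296 = 4.74168×10⁻⁶ m/K
ΔT = 3.00×10⁻⁴ / 4.74168×10⁻⁶ = 63.2687 K
T = 10.1 + 63.2687 = 73.3687 °C

T = 73.37 °C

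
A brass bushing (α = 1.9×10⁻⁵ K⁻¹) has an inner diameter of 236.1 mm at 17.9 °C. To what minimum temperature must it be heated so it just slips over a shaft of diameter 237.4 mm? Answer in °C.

Required Δd = 237.4 − 236.1 = 1.3 mm
Δd = αd₀ΔT ⇒ ΔT = Δd/(αd₀) = 1.3 / (1.9×10⁻⁵ × 236.1) = 289.80 K
T_min = 17.9 + 289.80 = 307.70 °C

T = 308 °C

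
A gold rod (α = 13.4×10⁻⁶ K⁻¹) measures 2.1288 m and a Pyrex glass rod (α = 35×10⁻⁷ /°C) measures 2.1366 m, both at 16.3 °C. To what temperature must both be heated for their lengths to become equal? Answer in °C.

T = 386.9 °C

Equal length when α₁L₁ΔT − α₂L₂ΔT = L₂ − L₁ = 7.80×10⁻³ m
α₁L₁ = 2.852592×10⁻⁵, α₂L₂ = 7.4781×10⁻⁶ → Δ(αL) = 2.104782×10⁻⁵ m/K
ΔT = 7.80×10⁻³ / 2.104782×10⁻⁵ = 370.585 K, so T = 16.3 + 370.585 = 386.885 °C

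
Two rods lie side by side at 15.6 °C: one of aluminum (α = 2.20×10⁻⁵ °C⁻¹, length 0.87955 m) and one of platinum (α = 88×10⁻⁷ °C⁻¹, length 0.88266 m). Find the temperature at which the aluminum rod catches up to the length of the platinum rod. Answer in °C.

T = 284.1 °C

Equal length when α₁L₁ΔT − α₂L₂ΔT = L₂ − L₁ = 3.11×10⁻³ m
α₁L₁ = 1.93501×10⁻⁵, α₂L₂ = 7.767408×10⁻⁶ → Δ(αL) = 1.1582692×10⁻⁵ m/K
ΔT = 3.11×10⁻³ / 1.1582692×10⁻⁵ = 268.504 K, so T = 15.6 + 268.504 = 284.104 °C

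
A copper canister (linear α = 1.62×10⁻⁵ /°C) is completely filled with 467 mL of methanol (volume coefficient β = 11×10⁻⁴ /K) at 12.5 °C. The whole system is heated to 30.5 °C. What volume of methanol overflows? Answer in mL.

8.84 mL

The canister also expands: β_container ≈ 3α = 4.86×10⁻⁵ /K
Net overflow = V₀(β_liq − 3α_cont)ΔT
β − 3α = 1.10×10⁻³ − 4.86×10⁻⁵ = 1.0514×10⁻³ /K; ΔT = 18.0 K
ΔV = 467 × 1.0514×10⁻³ × 18.0 = 8.84 mL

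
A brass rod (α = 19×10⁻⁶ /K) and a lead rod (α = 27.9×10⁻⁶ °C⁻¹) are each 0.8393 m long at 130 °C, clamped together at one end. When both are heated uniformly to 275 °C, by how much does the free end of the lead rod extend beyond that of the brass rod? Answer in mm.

1.08 mm

ΔT = 145 K
brass: ΔL = 19×10⁻⁶ × 0.8393 m × 145 = 2.3123×10⁻³ m = 2.3123 mm
lead: ΔL = 27.9×10⁻⁶ × 0.8393 m × 145 = 3.3954×10⁻³ m = 3.3954 mm
difference = 3.3954 − 2.3123 = 1.0831 mm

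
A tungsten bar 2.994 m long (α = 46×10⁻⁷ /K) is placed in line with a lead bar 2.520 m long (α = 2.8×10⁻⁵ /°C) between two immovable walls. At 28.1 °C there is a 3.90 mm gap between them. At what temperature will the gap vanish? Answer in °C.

T = 74.3 °C

Gap closes when ΔL₁ + ΔL₂ = 3.90 mm = 3.90×10⁻³ m
(α₁L₁ + α₂L₂)ΔT = g
α₁L₁ + α₂L₂ = 46×10⁻⁷×2.994 + 2.8×10⁻⁵×2.520 = 8.43324×10⁻⁵ m/K
ΔT = 3.90×10⁻³ / 8.43324×10⁻⁵ = 46.246 K
T = 28.1 + 46.246 = 74.346 °C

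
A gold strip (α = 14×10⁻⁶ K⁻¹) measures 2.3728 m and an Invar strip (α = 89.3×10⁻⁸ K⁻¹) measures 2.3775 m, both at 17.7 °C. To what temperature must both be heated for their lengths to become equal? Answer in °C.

T = 168.8 °C

L₁(1 + α₁ΔT) = L₂(1 + α₂ΔT) ⇒ ΔT = (L₂ − L₁)/(α₁L₁ − α₂L₂)
L₂ − L₁ = 2.3775 − 2.3728 = 4.70×10⁻³ m
α₁L₁ − α₂L₂ = 14×10⁻⁶×2.3728 − 89.3×10⁻⁸×2.3775 = 3.10960925×10⁻⁵ m/K
ΔT = 4.70×10⁻³ / 3.10960925×10⁻⁵ = 151.144 K
T = 17.7 + 151.144 = 168.844 °C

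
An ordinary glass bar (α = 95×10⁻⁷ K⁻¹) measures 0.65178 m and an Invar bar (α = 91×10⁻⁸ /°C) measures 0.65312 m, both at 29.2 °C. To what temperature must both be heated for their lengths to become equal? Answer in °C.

T = 268.6 °C

L₁(1 + α₁ΔT) = L₂(1 + α₂ΔT) ⇒ ΔT = (L₂ − L₁)/(α₁L₁ − α₂L₂)
L₂ − L₁ = 0.65312 − 0.65178 = 1.34×10⁻³ m
α₁L₁ − α₂L₂ = 95×10⁻⁷×0.65178 − 91×10⁻⁸×0.65312 = 5.5975708×10⁻⁶ m/K
ΔT = 1.34×10⁻³ / 5.5975708×10⁻⁶ = 239.390 K
T = 29.2 + 239.390 = 268.590 °C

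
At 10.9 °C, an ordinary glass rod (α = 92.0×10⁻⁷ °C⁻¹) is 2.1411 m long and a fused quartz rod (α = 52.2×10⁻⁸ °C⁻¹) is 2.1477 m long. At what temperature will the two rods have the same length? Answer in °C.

T = 366.2 °C

L₁(1 + α₁ΔT) = L₂(1 + α₂ΔT) ⇒ ΔT = (L₂ − L₁)/(α₁L₁ − α₂L₂)
L₂ − L₁ = 2.1477 − 2.1411 = 6.60×10⁻³ m
α₁L₁ − α₂L₂ = 92.0×10⁻⁷×2.1411 − 52.2×10⁻⁸×2.1477 = 1.85770206×10⁻⁵ m/K
ΔT = 6.60×10⁻³ / 1.85770206×10⁻⁵ = 355.278 K
T = 10.9 + 355.278 = 366.178 °C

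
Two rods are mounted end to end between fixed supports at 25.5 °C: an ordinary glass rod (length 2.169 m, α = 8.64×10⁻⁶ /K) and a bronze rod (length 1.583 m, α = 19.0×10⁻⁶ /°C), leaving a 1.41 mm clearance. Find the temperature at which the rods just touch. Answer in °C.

Gap closes when ΔL₁ + ΔL₂ = 1.41 mm = 1.41×10⁻³ m
(α₁L₁ + α₂L₂)ΔT = g
α₁L₁ + α₂L₂ = 8.64×10⁻⁶×2.169 + 19.0×10⁻⁶×1.583 = 4.881716×10⁻⁵ m/K
ΔT = 1.41×10⁻³ / 4.881716×10⁻⁵ = 28.883 K
T = 25.5 + 28.883 = 54.383 °C

T = 54.4 °C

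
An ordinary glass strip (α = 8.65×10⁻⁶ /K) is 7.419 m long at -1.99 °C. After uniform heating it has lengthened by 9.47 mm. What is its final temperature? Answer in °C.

T = 146 °C

ΔL = αL₀ΔT ⇒ ΔT = ΔL / (αL₀)
ΔT = 9.47×10⁻³ m / (8.65×10⁻⁶ × 7.419 m) = 147.57 K
T = -1.99 + 147.57 = 145.58 °C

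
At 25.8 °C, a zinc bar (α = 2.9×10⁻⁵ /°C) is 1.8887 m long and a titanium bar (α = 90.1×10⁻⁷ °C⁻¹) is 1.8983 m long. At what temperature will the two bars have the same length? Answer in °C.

L₁(1 + α₁ΔT) = L₂(1 + α₂ΔT) ⇒ ΔT = (L₂ − L₁)/(α₁L₁ − α₂L₂)
L₂ − L₁ = 1.8983 − 1.8887 = 9.60×10⁻³ m
α₁L₁ − α₂L₂ = 2.9×10⁻⁵×1.8887 − 90.1×10⁻⁷×1.8983 = 3.7668617×10⁻⁵ m/K
ΔT = 9.60×10⁻³ / 3.7668617×10⁻⁵ = 254.854 K
T = 25.8 + 254.854 = 280.654 °C

T = 280.7 °C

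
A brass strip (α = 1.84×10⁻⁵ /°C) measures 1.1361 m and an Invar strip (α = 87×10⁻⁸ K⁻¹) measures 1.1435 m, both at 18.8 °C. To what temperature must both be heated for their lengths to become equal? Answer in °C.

T = 390.5 °C

L₁(1 + α₁ΔT) = L₂(1 + α₂ΔT) ⇒ ΔT = (L₂ − L₁)/(α₁L₁ − α₂L₂)
L₂ − L₁ = 1.1435 − 1.1361 = 7.40×10⁻³ m
α₁L₁ − α₂L₂ = 1.84×10⁻⁵×1.1361 − 87×10⁻⁸×1.1435 = 1.9909395×10⁻⁵ m/K
ΔT = 7.40×10⁻³ / 1.9909395×10⁻⁵ = 371.684 K
T = 18.8 + 371.684 = 390.484 °C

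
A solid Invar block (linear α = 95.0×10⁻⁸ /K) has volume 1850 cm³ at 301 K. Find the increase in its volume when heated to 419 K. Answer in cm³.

ΔV = 0.622 cm³

Isotropic solid: β ≈ 3α = 2.8×10⁻⁶ /K; ΔT = 118 K
ΔV = 3αV₀ΔT = 3(95.0×10⁻⁸)(1850)(118) = 0.622 cm³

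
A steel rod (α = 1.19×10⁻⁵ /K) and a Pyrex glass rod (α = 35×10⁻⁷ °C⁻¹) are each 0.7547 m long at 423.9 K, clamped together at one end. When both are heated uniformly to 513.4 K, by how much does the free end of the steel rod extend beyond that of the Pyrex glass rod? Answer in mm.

ΔT = 89.5 K
steel: ΔL = 1.19×10⁻⁵ × 0.7547 m × 89.5 = 8.0379×10⁻⁴ m = 0.80379 mm
Pyrex glass: ΔL = 35×10⁻⁷ × 0.7547 m × 89.5 = 2.3641×10⁻⁴ m = 0.23641 mm
difference = 0.80379 − 0.23641 = 0.56738 mm

0.567 mm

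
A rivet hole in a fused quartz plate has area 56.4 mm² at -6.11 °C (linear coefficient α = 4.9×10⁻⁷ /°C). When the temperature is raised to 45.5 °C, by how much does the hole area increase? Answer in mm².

Area coefficient ≈ 2α; |ΔT| = 51.61 K
ΔA = 2αA₀ΔT = 2(4.9×10⁻⁷)(56.4)(51.61) = 2.85×10⁻³ mm²

ΔA = 0.00285 mm²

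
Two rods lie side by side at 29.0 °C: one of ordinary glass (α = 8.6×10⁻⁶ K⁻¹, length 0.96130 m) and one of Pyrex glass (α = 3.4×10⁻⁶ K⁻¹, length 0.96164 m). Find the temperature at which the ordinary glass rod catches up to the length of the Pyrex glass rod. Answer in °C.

Equal length when α₁L₁ΔT − α₂L₂ΔT = L₂ − L₁ = 3.40×10⁻⁴ m
α₁L₁ = 8.26718×10⁻⁶, α₂L₂ = 3.269576×10⁻⁶ → Δ(αL) = 4.997604×10⁻⁶ m/K
ΔT = 3.40×10⁻⁴ / 4.997604×10⁻⁶ = 68.0326 K, so T = 29.0 + 68.0326 = 97.0326 °C

T = 97.03 °C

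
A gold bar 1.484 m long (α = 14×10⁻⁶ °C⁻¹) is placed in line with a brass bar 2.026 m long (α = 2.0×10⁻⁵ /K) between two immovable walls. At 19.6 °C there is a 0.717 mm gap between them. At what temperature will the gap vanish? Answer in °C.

T = 31.3 °C

Gap closes when ΔL₁ + ΔL₂ = 0.717 mm = 7.17×10⁻⁴ m
(α₁L₁ + α₂L₂)ΔT = g
α₁L₁ + α₂L₂ = 14×10⁻⁶×1.484 + 2.0×10⁻⁵×2.026 = 6.1296×10⁻⁵ m/K
ΔT = 7.17×10⁻⁴ / 6.1296×10⁻⁵ = 11.697 K
T = 19.6 + 11.697 = 31.297 °C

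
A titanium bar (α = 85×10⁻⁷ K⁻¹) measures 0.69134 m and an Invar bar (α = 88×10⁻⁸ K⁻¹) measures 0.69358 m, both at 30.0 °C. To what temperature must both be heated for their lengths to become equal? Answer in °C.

T = 455.4 °C

Equal length when α₁L₁ΔT − α₂L₂ΔT = L₂ − L₁ = 2.24×10⁻³ m
α₁L₁ = 5.87639×10⁻⁶, α₂L₂ = 6.103504×10⁻⁷ → Δ(αL) = 5.2660396×10⁻⁶ m/K
ΔT = 2.24×10⁻³ / 5.2660396×10⁻⁶ = 425.367 K, so T = 30.0 + 425.367 = 455.367 °C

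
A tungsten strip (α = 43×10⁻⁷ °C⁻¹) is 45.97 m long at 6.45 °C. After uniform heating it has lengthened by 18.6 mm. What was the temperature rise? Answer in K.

ΔL = αL₀ΔT ⇒ ΔT = ΔL / (αL₀)
ΔT = 18.6×10⁻³ m / (43×10⁻⁷ × 45.97 m) = 94.096 K

ΔT = 94.1 K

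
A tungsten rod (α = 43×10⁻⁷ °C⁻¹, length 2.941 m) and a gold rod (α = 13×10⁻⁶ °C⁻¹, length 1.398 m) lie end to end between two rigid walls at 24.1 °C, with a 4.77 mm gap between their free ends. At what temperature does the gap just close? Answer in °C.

T = 179 °C

α₁L₁ = 1.26463×10⁻⁵ m/K, α₂L₂ = 1.8174×10⁻⁵ m/K → total 3.08203×10⁻⁵ m/K
ΔT = g/(α₁L₁+α₂L₂) = 4.77×10⁻³ / 3.08203×10⁻⁵ = 154.77 K
T = 24.1 + 154.77 = 178.87 °C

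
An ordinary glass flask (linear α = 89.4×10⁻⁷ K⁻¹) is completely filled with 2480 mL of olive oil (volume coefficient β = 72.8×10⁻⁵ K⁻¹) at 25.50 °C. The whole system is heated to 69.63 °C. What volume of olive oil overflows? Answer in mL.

76.7 mL

The flask also expands: β_container ≈ 3α = 2.682×10⁻⁵ /K
Net overflow = V₀(β_liq − 3α_cont)ΔT
β − 3α = 7.28×10⁻⁴ − 2.682×10⁻⁵ = 7.0118×10⁻⁴ /K; ΔT = 44.13 K
ΔV = 2480 × 7.0118×10⁻⁴ × 44.13 = 76.7 mL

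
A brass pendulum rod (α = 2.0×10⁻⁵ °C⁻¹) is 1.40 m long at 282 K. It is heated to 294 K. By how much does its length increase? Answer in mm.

|ΔT| = |294 − 282| = 12 K
ΔL = αL₀ΔT = (2.0×10⁻⁵)(1.40)(12) = 3.36×10⁻⁴ m

ΔL = 0.336 mm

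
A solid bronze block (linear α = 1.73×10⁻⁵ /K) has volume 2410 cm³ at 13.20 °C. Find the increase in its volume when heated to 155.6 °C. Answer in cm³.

ΔV = 17.8 cm³

Isotropic solid: β ≈ 3α = 5.2×10⁻⁵ /K; ΔT = 142.40 K
ΔV = 3αV₀ΔT = 3(1.73×10⁻⁵)(2410)(142.40) = 17.8 cm³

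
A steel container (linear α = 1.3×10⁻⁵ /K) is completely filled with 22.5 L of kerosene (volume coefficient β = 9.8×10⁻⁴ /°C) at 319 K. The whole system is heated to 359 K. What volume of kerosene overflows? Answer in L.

The container also expands: β_container ≈ 3α = 3.9×10⁻⁵ /K
Net overflow = V₀(β_liq − 3α_cont)ΔT
β − 3α = 9.80×10⁻⁴ − 3.9×10⁻⁵ = 9.41×10⁻⁴ /K; ΔT = 40 K
ΔV = 22.5 × 9.41×10⁻⁴ × 40 = 0.847 L

0.847 L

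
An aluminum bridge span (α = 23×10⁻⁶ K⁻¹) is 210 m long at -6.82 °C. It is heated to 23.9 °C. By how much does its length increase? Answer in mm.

|ΔT| = |23.9 − (-6.82)| = 30.72 K
ΔL = αL₀ΔT = (23×10⁻⁶)(210)(30.72) = 1.48×10⁻¹ m

ΔL = 148 mm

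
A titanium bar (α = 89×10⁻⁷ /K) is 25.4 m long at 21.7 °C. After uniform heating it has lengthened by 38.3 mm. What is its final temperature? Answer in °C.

ΔL = αL₀ΔT ⇒ ΔT = ΔL / (αL₀)
ΔT = 38.3×10⁻³ m / (89×10⁻⁷ × 25.4 m) = 169.42 K
T = 21.7 + 169.42 = 191.12 °C

T = 191 °C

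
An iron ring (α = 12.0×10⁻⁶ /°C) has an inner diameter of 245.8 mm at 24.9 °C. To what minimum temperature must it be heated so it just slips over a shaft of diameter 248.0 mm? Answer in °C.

Required Δd = 248.0 − 245.8 = 2.2 mm
Δd = αd₀ΔT ⇒ ΔT = Δd/(αd₀) = 2.2 / (12.0×10⁻⁶ × 245.8) = 745.86 K
T_min = 24.9 + 745.86 = 770.76 °C

T = 771 °C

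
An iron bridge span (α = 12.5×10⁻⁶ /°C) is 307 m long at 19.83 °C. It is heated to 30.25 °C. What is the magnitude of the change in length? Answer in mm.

ΔL = 40.0 mm

|ΔT| = |30.25 − 19.83| = 10.42 K
ΔL = αL₀ΔT = (12.5×10⁻⁶)(307)(10.42) = 4.00×10⁻² m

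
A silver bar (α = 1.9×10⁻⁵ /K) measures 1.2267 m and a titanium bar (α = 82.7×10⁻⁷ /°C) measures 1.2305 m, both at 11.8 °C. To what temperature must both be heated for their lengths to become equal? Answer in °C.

Equal length when α₁L₁ΔT − α₂L₂ΔT = L₂ − L₁ = 3.80×10⁻³ m
α₁L₁ = 2.33073×10⁻⁵, α₂L₂ = 1.0176235×10⁻⁵ → Δ(αL) = 1.3131065×10⁻⁵ m/K
ΔT = 3.80×10⁻³ / 1.3131065×10⁻⁵ = 289.390 K, so T = 11.8 + 289.390 = 301.190 °C

T = 301.2 °C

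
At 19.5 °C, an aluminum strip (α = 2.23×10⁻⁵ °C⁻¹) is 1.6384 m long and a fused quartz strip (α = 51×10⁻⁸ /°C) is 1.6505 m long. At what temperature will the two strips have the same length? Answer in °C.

T = 358.5 °C

L₁(1 + α₁ΔT) = L₂(1 + α₂ΔT) ⇒ ΔT = (L₂ − L₁)/(α₁L₁ − α₂L₂)
L₂ − L₁ = 1.6505 − 1.6384 = 1.21×10⁻² m
α₁L₁ − α₂L₂ = 2.23×10⁻⁵×1.6384 − 51×10⁻⁸×1.6505 = 3.5694565×10⁻⁵ m/K
ΔT = 1.21×10⁻² / 3.5694565×10⁻⁵ = 338.987 K
T = 19.5 + 338.987 = 358.487 °C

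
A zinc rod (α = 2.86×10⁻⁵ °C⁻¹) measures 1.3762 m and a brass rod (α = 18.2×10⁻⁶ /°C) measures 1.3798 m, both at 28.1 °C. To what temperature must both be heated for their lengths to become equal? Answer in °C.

L₁(1 + α₁ΔT) = L₂(1 + α₂ΔT) ⇒ ΔT = (L₂ − L₁)/(α₁L₁ − α₂L₂)
L₂ − L₁ = 1.3798 − 1.3762 = 3.60×10⁻³ m
α₁L₁ − α₂L₂ = 2.86×10⁻⁵×1.3762 − 18.2×10⁻⁶×1.3798 = 1.424696×10⁻⁵ m/K
ΔT = 3.60×10⁻³ / 1.424696×10⁻⁵ = 252.685 K
T = 28.1 + 252.685 = 280.785 °C

T = 280.8 °C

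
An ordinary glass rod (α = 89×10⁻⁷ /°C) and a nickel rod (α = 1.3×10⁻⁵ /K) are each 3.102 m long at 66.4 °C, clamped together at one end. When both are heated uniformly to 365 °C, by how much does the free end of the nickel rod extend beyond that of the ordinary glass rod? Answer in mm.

ΔT = 298.6 K
ordinary glass: ΔL = 89×10⁻⁷ × 3.102 m × 298.6 = 8.2437×10⁻³ m = 8.2437 mm
nickel: ΔL = 1.3×10⁻⁵ × 3.102 m × 298.6 = 1.2041×10⁻² m = 12.041 mm
difference = 12.041 − 8.2437 = 3.7973 mm

3.80 mm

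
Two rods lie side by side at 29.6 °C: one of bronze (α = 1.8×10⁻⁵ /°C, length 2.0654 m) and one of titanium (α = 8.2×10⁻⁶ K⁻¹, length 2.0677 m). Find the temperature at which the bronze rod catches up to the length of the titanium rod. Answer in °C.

L₁(1 + α₁ΔT) = L₂(1 + α₂ΔT) ⇒ ΔT = (L₂ − L₁)/(α₁L₁ − α₂L₂)
L₂ − L₁ = 2.0677 − 2.0654 = 2.30×10⁻³ m
α₁L₁ − α₂L₂ = 1.8×10⁻⁵×2.0654 − 8.2×10⁻⁶×2.0677 = 2.022206×10⁻⁵ m/K
ΔT = 2.30×10⁻³ / 2.022206×10⁻⁵ = 113.737 K
T = 29.6 + 113.737 = 143.337 °C

T = 143.3 °C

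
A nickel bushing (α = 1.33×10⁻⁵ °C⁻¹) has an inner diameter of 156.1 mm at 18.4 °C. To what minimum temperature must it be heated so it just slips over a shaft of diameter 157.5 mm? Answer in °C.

Required Δd = 157.5 − 156.1 = 1.4 mm
Δd = αd₀ΔT ⇒ ΔT = Δd/(αd₀) = 1.4 / (1.33×10⁻⁵ × 156.1) = 674.33 K
T_min = 18.4 + 674.33 = 692.73 °C

T = 693 °C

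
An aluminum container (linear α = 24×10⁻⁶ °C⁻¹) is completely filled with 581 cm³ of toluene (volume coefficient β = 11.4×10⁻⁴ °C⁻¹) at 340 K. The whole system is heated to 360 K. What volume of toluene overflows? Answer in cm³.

12.4 cm³

The container also expands: β_container ≈ 3α = 7.2×10⁻⁵ /K
Net overflow = V₀(β_liq − 3α_cont)ΔT
β − 3α = 1.14×10⁻³ − 7.2×10⁻⁵ = 1.068×10⁻³ /K; ΔT = 20 K
ΔV = 581 × 1.068×10⁻³ × 20 = 12.4 cm³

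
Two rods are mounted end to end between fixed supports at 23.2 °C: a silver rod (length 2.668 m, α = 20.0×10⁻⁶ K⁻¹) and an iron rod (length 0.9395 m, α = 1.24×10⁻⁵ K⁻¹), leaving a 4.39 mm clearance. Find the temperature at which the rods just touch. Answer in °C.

T = 90.7 °C

α₁L₁ = 5.336×10⁻⁵ m/K, α₂L₂ = 1.16498×10⁻⁵ m/K → total 6.50098×10⁻⁵ m/K
ΔT = g/(α₁L₁+α₂L₂) = 4.39×10⁻³ / 6.50098×10⁻⁵ = 67.528 K
T = 23.2 + 67.528 = 90.728 °C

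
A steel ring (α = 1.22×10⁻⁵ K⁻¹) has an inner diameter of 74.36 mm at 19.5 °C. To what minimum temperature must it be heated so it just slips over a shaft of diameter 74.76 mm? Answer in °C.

Required Δd = 74.76 − 74.36 = 0.40 mm
Δd = αd₀ΔT ⇒ ΔT = Δd/(αd₀) = 0.40 / (1.22×10⁻⁵ × 74.36) = 440.92 K
T_min = 19.5 + 440.92 = 460.42 °C

T = 460 °C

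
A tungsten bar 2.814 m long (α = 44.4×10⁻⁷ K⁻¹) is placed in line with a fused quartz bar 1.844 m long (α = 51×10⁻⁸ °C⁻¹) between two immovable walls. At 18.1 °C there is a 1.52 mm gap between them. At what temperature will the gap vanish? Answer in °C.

α₁L₁ = 1.249416×10⁻⁵ m/K, α₂L₂ = 9.4044×10⁻⁷ m/K → total 1.34346×10⁻⁵ m/K
ΔT = g/(α₁L₁+α₂L₂) = 1.52×10⁻³ / 1.34346×10⁻⁵ = 113.14 K
T = 18.1 + 113.14 = 131.24 °C

T = 131 °C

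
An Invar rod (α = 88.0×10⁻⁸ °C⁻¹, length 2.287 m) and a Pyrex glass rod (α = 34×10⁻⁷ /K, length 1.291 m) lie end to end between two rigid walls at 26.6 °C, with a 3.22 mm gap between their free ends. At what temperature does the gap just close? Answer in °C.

T = 530 °C

α₁L₁ = 2.01256×10⁻⁶ m/K, α₂L₂ = 4.3894×10⁻⁶ m/K → total 6.40196×10⁻⁶ m/K
ΔT = g/(α₁L₁+α₂L₂) = 3.22×10⁻³ / 6.40196×10⁻⁶ = 502.97 K
T = 26.6 + 502.97 = 529.57 °C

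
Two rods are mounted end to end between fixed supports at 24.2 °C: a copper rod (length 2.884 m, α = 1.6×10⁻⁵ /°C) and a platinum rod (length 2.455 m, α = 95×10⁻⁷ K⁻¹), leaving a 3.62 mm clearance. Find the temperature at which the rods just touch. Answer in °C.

T = 76.3 °C

α₁L₁ = 4.6144×10⁻⁵ m/K, α₂L₂ = 2.33225×10⁻⁵ m/K → total 6.94665×10⁻⁵ m/K
ΔT = g/(α₁L₁+α₂L₂) = 3.62×10⁻³ / 6.94665×10⁻⁵ = 52.111 K
T = 24.2 + 52.111 = 76.311 °C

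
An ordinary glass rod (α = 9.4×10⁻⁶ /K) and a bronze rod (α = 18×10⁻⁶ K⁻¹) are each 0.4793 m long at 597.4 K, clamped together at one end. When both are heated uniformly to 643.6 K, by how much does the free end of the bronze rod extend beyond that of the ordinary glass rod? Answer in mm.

ΔT = 46.2 K
ordinary glass: ΔL = 9.4×10⁻⁶ × 0.4793 m × 46.2 = 2.0815×10⁻⁴ m = 0.20815 mm
bronze: ΔL = 18×10⁻⁶ × 0.4793 m × 46.2 = 3.9859×10⁻⁴ m = 0.39859 mm
difference = 0.39859 − 0.20815 = 0.19044 mm

0.190 mm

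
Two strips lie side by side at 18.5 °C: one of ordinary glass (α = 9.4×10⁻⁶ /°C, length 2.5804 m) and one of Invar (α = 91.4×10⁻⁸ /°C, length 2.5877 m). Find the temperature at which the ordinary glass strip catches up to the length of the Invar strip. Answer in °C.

T = 352.0 °C

Equal length when α₁L₁ΔT − α₂L₂ΔT = L₂ − L₁ = 7.30×10⁻³ m
α₁L₁ = 2.425576×10⁻⁵, α₂L₂ = 2.3651578×10⁻⁶ → Δ(αL) = 2.18906022×10⁻⁵ m/K
ΔT = 7.30×10⁻³ / 2.18906022×10⁻⁵ = 333.476 K, so T = 18.5 + 333.476 = 351.976 °C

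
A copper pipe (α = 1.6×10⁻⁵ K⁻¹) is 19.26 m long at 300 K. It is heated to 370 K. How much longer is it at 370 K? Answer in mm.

|ΔT| = |370 − 300| = 70 K
ΔL = αL₀ΔT = (1.6×10⁻⁵)(19.26)(70) = 2.16×10⁻² m

ΔL = 21.6 mm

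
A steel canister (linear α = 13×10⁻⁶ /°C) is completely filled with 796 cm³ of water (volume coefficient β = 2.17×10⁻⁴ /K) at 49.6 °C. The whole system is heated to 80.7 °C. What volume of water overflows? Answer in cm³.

4.41 cm³

The canister also expands: β_container ≈ 3α = 3.9×10⁻⁵ /K
Net overflow = V₀(β_liq − 3α_cont)ΔT
β − 3α = 2.17×10⁻⁴ − 3.9×10⁻⁵ = 1.78×10⁻⁴ /K; ΔT = 31.1 K
ΔV = 796 × 1.78×10⁻⁴ × 31.1 = 4.41 cm³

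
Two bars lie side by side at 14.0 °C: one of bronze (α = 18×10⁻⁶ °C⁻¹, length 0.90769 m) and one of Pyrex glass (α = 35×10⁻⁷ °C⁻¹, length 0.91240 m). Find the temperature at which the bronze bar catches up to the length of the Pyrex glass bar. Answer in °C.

T = 372.3 °C

Equal length when α₁L₁ΔT − α₂L₂ΔT = L₂ − L₁ = 4.71×10⁻³ m
α₁L₁ = 1.633842×10⁻⁵, α₂L₂ = 3.1934×10⁻⁶ → Δ(αL) = 1.314502×10⁻⁵ m/K
ΔT = 4.71×10⁻³ / 1.314502×10⁻⁵ = 358.311 K, so T = 14.0 + 358.311 = 372.311 °C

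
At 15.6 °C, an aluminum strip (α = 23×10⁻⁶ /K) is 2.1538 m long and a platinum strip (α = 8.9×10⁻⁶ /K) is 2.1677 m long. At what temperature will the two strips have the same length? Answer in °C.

T = 475.2 °C

L₁(1 + α₁ΔT) = L₂(1 + α₂ΔT) ⇒ ΔT = (L₂ − L₁)/(α₁L₁ − α₂L₂)
L₂ − L₁ = 2.1677 − 2.1538 = 1.39×10⁻² m
α₁L₁ − α₂L₂ = 23×10⁻⁶×2.1538 − 8.9×10⁻⁶×2.1677 = 3.024487×10⁻⁵ m/K
ΔT = 1.39×10⁻² / 3.024487×10⁻⁵ = 459.582 K
T = 15.6 + 459.582 = 475.182 °C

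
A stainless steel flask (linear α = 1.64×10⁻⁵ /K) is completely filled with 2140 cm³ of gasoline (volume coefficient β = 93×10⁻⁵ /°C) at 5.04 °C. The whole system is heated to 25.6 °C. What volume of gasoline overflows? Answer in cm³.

The flask also expands: β_container ≈ 3α = 4.92×10⁻⁵ /K
Net overflow = V₀(β_liq − 3α_cont)ΔT
β − 3α = 9.30×10⁻⁴ − 4.92×10⁻⁵ = 8.808×10⁻⁴ /K; ΔT = 20.56 K
ΔV = 2140 × 8.808×10⁻⁴ × 20.56 = 38.8 cm³

38.8 cm³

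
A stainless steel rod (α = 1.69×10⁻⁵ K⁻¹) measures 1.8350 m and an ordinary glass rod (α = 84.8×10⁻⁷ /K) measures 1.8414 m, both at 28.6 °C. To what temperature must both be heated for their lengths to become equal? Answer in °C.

Equal length when α₁L₁ΔT − α₂L₂ΔT = L₂ − L₁ = 6.40×10⁻³ m
α₁L₁ = 3.10115×10⁻⁵, α₂L₂ = 1.5615072×10⁻⁵ → Δ(αL) = 1.5396428×10⁻⁵ m/K
ΔT = 6.40×10⁻³ / 1.5396428×10⁻⁵ = 415.681 K, so T = 28.6 + 415.681 = 444.281 °C

T = 444.3 °C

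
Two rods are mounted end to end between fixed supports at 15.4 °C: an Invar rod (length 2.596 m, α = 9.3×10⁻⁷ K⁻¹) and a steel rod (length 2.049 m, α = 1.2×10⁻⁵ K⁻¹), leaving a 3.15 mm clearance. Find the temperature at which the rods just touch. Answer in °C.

T = 132 °C

α₁L₁ = 2.41428×10⁻⁶ m/K, α₂L₂ = 2.4588×10⁻⁵ m/K → total 2.700228×10⁻⁵ m/K
ΔT = g/(α₁L₁+α₂L₂) = 3.15×10⁻³ / 2.700228×10⁻⁵ = 116.66 K
T = 15.4 + 116.66 = 132.06 °C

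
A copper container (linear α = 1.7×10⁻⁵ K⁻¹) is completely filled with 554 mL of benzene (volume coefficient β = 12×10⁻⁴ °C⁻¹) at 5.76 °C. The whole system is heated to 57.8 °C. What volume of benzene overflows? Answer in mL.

The container also expands: β_container ≈ 3α = 5.1×10⁻⁵ /K
Net overflow = V₀(β_liq − 3α_cont)ΔT
β − 3α = 1.20×10⁻³ − 5.1×10⁻⁵ = 1.149×10⁻³ /K; ΔT = 52.04 K
ΔV = 554 × 1.149×10⁻³ × 52.04 = 33.1 mL

33.1 mL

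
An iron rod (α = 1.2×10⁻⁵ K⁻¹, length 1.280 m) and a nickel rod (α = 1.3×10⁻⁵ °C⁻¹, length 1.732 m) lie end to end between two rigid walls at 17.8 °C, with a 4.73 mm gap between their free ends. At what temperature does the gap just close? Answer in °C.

α₁L₁ = 1.536×10⁻⁵ m/K, α₂L₂ = 2.2516×10⁻⁵ m/K → total 3.7876×10⁻⁵ m/K
ΔT = g/(α₁L₁+α₂L₂) = 4.73×10⁻³ / 3.7876×10⁻⁵ = 124.88 K
T = 17.8 + 124.88 = 142.68 °C

T = 143 °C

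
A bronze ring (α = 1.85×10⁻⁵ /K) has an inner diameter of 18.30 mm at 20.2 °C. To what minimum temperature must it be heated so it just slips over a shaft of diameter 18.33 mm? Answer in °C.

T = 109 °C

Required Δd = 18.33 − 18.30 = 0.03 mm
Δd = αd₀ΔT ⇒ ΔT = Δd/(αd₀) = 0.03 / (1.85×10⁻⁵ × 18.30) = 88.61 K
T_min = 20.2 + 88.61 = 108.81 °C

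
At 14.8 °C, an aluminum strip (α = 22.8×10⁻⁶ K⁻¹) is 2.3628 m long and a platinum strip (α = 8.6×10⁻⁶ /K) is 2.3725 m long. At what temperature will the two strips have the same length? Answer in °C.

T = 304.6 °C

Equal length when α₁L₁ΔT − α₂L₂ΔT = L₂ − L₁ = 9.70×10⁻³ m
α₁L₁ = 5.387184×10⁻⁵, α₂L₂ = 2.04035×10⁻⁵ → Δ(αL) = 3.346834×10⁻⁵ m/K
ΔT = 9.70×10⁻³ / 3.346834×10⁻⁵ = 289.826 K, so T = 14.8 + 289.826 = 304.626 °C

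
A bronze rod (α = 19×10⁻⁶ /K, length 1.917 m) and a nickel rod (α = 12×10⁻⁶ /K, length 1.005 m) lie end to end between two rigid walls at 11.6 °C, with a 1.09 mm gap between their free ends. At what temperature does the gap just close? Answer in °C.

α₁L₁ = 3.6423×10⁻⁵ m/K, α₂L₂ = 1.206×10⁻⁵ m/K → total 4.8483×10⁻⁵ m/K
ΔT = g/(α₁L₁+α₂L₂) = 1.09×10⁻³ / 4.8483×10⁻⁵ = 22.482 K
T = 11.6 + 22.482 = 34.082 °C

T = 34.1 °C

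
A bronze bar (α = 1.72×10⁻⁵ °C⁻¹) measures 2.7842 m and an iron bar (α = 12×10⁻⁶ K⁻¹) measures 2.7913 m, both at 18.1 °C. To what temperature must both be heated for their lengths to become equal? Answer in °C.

Equal length when α₁L₁ΔT − α₂L₂ΔT = L₂ − L₁ = 7.10×10⁻³ m
α₁L₁ = 4.788824×10⁻⁵, α₂L₂ = 3.34956×10⁻⁵ → Δ(αL) = 1.439264×10⁻⁵ m/K
ΔT = 7.10×10⁻³ / 1.439264×10⁻⁵ = 493.308 K, so T = 18.1 + 493.308 = 511.408 °C

T = 511.4 °C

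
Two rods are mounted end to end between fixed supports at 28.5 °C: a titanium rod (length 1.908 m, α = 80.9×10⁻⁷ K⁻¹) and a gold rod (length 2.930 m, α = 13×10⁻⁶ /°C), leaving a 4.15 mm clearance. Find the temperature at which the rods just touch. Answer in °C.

T = 106 °C

Gap closes when ΔL₁ + ΔL₂ = 4.15 mm = 4.15×10⁻³ m
(α₁L₁ + α₂L₂)ΔT = g
α₁L₁ + α₂L₂ = 80.9×10⁻⁷×1.908 + 13×10⁻⁶×2.930 = 5.352572×10⁻⁵ m/K
ΔT = 4.15×10⁻³ / 5.352572×10⁻⁵ = 77.53 K
T = 28.5 + 77.53 = 106.03 °C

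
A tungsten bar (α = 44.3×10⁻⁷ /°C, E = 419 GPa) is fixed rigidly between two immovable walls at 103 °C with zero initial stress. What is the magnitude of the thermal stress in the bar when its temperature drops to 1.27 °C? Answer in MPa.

σ = 189 MPa

Fully constrained: the free strain ε = αΔT is blocked, so σ = Eε = EαΔT.
|ΔT| = 101.73 K
σ = 419×10⁹ × 44.3×10⁻⁷ × 101.73 = 1.89×10⁸ Pa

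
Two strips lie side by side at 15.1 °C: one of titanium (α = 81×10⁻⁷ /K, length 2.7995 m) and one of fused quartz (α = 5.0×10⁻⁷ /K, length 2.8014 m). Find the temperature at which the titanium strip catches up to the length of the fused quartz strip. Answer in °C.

Equal length when α₁L₁ΔT − α₂L₂ΔT = L₂ − L₁ = 1.90×10⁻³ m
α₁L₁ = 2.267595×10⁻⁵, α₂L₂ = 1.4007×10⁻⁶ → Δ(αL) = 2.127525×10⁻⁵ m/K
ΔT = 1.90×10⁻³ / 2.127525×10⁻⁵ = 89.306 K, so T = 15.1 + 89.306 = 104.406 °C

T = 104.4 °C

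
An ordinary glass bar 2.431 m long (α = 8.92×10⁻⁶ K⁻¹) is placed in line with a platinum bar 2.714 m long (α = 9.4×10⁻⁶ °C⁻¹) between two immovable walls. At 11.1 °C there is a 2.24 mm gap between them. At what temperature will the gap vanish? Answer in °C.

T = 58.6 °C

Gap closes when ΔL₁ + ΔL₂ = 2.24 mm = 2.24×10⁻³ m
(α₁L₁ + α₂L₂)ΔT = g
α₁L₁ + α₂L₂ = 8.92×10⁻⁶×2.431 + 9.4×10⁻⁶×2.714 = 4.719612×10⁻⁵ m/K
ΔT = 2.24×10⁻³ / 4.719612×10⁻⁵ = 47.462 K
T = 11.1 + 47.462 = 58.562 °C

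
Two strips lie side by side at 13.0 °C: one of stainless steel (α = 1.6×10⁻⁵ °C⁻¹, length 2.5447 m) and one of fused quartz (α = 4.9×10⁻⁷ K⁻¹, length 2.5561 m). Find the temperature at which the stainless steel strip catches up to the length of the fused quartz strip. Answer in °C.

T = 301.9 °C

Equal length when α₁L₁ΔT − α₂L₂ΔT = L₂ − L₁ = 1.14×10⁻² m
α₁L₁ = 4.07152×10⁻⁵, α₂L₂ = 1.252489×10⁻⁶ → Δ(αL) = 3.9462711×10⁻⁵ m/K
ΔT = 1.14×10⁻² / 3.9462711×10⁻⁵ = 288.880 K, so T = 13.0 + 288.880 = 301.880 °C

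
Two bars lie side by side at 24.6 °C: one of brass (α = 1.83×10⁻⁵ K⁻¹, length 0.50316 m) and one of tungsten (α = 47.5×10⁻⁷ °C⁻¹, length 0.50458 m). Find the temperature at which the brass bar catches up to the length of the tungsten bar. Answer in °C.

T = 233.1 °C

Equal length when α₁L₁ΔT − α₂L₂ΔT = L₂ − L₁ = 1.42×10⁻³ m
α₁L₁ = 9.207828×10⁻⁶, α₂L₂ = 2.396755×10⁻⁶ → Δ(αL) = 6.811073×10⁻⁶ m/K
ΔT = 1.42×10⁻³ / 6.811073×10⁻⁶ = 208.484 K, so T = 24.6 + 208.484 = 233.084 °C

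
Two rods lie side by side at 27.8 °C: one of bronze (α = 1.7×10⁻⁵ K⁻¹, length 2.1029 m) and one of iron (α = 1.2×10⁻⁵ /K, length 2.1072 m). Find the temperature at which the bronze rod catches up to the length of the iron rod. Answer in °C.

T = 438.8 °C

Equal length when α₁L₁ΔT − α₂L₂ΔT = L₂ − L₁ = 4.30×10⁻³ m
α₁L₁ = 3.57493×10⁻⁵, α₂L₂ = 2.52864×10⁻⁵ → Δ(αL) = 1.04629×10⁻⁵ m/K
ΔT = 4.30×10⁻³ / 1.04629×10⁻⁵ = 410.976 K, so T = 27.8 + 410.976 = 438.776 °C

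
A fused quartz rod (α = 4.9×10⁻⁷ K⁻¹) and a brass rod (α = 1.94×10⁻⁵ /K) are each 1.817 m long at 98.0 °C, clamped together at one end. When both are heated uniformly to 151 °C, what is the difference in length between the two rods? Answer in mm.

1.82 mm

ΔT = 53.0 K
fused quartz: ΔL = 4.9×10⁻⁷ × 1.817 m × 53.0 = 4.7187×10⁻⁵ m = 0.047187 mm
brass: ΔL = 1.94×10⁻⁵ × 1.817 m × 53.0 = 1.8682×10⁻³ m = 1.8682 mm
difference = 1.8682 − 0.047187 = 1.821013 mm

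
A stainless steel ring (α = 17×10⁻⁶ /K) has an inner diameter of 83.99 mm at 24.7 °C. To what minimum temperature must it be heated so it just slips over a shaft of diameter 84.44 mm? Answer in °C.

T = 340 °C

Required Δd = 84.44 − 83.99 = 0.45 mm
Δd = αd₀ΔT ⇒ ΔT = Δd/(αd₀) = 0.45 / (17×10⁻⁶ × 83.99) = 315.16 K
T_min = 24.7 + 315.16 = 339.86 °C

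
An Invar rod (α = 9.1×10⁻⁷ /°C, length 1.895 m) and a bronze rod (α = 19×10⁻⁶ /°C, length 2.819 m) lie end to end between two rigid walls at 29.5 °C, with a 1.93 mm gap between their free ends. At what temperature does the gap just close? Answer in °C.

Gap closes when ΔL₁ + ΔL₂ = 1.93 mm = 1.93×10⁻³ m
(α₁L₁ + α₂L₂)ΔT = g
α₁L₁ + α₂L₂ = 9.1×10⁻⁷×1.895 + 19×10⁻⁶×2.819 = 5.528545×10⁻⁵ m/K
ΔT = 1.93×10⁻³ / 5.528545×10⁻⁵ = 34.910 K
T = 29.5 + 34.910 = 64.410 °C

T = 64.4 °C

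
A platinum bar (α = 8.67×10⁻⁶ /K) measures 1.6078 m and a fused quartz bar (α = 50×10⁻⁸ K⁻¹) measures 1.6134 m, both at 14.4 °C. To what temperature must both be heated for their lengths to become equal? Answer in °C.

Equal length when α₁L₁ΔT − α₂L₂ΔT = L₂ − L₁ = 5.60×10⁻³ m
α₁L₁ = 1.3939626×10⁻⁵, α₂L₂ = 8.067×10⁻⁷ → Δ(αL) = 1.3132926×10⁻⁵ m/K
ΔT = 5.60×10⁻³ / 1.3132926×10⁻⁵ = 426.409 K, so T = 14.4 + 426.409 = 440.809 °C

T = 440.8 °C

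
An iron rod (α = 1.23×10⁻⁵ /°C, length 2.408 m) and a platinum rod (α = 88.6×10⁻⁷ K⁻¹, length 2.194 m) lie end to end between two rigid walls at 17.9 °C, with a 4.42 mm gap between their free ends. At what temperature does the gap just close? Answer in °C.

Gap closes when ΔL₁ + ΔL₂ = 4.42 mm = 4.42×10⁻³ m
(α₁L₁ + α₂L₂)ΔT = g
α₁L₁ + α₂L₂ = 1.23×10⁻⁵×2.408 + 88.6×10⁻⁷×2.194 = 4.905724×10⁻⁵ m/K
ΔT = 4.42×10⁻³ / 4.905724×10⁻⁵ = 90.10 K
T = 17.9 + 90.10 = 108.00 °C

T = 108 °C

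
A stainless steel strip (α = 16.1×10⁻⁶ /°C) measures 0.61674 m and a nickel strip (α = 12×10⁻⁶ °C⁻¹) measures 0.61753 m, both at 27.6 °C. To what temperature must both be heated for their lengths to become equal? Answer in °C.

L₁(1 + α₁ΔT) = L₂(1 + α₂ΔT) ⇒ ΔT = (L₂ − L₁)/(α₁L₁ − α₂L₂)
L₂ − L₁ = 0.61753 − 0.61674 = 7.90×10⁻⁴ m
α₁L₁ − α₂L₂ = 16.1×10⁻⁶×0.61674 − 12×10⁻⁶×0.61753 = 2.519154×10⁻⁶ m/K
ΔT = 7.90×10⁻⁴ / 2.519154×10⁻⁶ = 313.597 K
T = 27.6 + 313.597 = 341.197 °C

T = 341.2 °C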